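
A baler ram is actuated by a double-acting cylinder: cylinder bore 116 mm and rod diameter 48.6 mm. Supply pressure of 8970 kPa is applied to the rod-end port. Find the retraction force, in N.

F ≈ 78200 N

Rod-side annular area A_ann = π/4 × (116² − 48.6²) = 8713 mm^2
On retraction the pressure acts on the annular area (bore minus rod).
F = P × A_ann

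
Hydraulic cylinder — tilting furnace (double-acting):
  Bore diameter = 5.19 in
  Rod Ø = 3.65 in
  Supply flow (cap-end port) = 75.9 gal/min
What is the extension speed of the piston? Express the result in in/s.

Cap-side area A_cap = π/4 × (5.19 in)² = 21.16 in^2
v = Q / A

v ≈ 13.8 in/s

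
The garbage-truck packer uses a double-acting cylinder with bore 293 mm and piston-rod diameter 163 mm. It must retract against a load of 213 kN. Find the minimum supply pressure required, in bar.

Rod-side annular area A_ann = π/4 × (293² − 163²) = 46560 mm^2
Retraction: pressure acts on the annular area.
P = F / A = 213 kN / A

P ≈ 45.7 bar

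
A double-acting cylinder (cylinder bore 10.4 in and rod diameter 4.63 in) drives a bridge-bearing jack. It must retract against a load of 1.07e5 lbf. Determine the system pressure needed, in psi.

Rod-side annular area A_ann = π/4 × (10.4² − 4.63²) = 68.11 in^2
Retraction: pressure acts on the annular area.
P = F / A = 1.07e5 lbf / A

P ≈ 1570 psi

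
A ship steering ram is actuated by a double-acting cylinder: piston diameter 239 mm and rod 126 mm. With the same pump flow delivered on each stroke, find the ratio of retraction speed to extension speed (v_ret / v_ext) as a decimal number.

v_ret/v_ext ≈ 1.38

Cap-side area A_cap = π/4 × (239 mm)² = 44860 mm^2
Rod-side annular area A_ann = π/4 × (239² − 126²) = 32390 mm^2
For equal Q, v ∝ 1/A, so v_ret/v_ext = A_cap/A_ann.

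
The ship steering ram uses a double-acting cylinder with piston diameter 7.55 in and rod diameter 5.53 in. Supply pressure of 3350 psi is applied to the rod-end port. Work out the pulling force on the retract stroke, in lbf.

Rod-side annular area A_ann = π/4 × (7.55² − 5.53²) = 20.75 in^2
On retraction the pressure acts on the annular area (bore minus rod).
F = P × A_ann

F ≈ 69500 lbf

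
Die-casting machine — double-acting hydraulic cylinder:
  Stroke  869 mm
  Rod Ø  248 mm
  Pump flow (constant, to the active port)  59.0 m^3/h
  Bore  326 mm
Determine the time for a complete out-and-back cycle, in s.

Cap-side area A_cap = π/4 × (326 mm)² = 83470 mm^2
Rod-side annular area A_ann = π/4 × (326² − 248²) = 35160 mm^2
t_ext = A_cap·L/Q = 4.426 s
t_ret = A_ann·L/Q = 1.865 s
t_cycle = t_ext + t_ret

t ≈ 6.29 s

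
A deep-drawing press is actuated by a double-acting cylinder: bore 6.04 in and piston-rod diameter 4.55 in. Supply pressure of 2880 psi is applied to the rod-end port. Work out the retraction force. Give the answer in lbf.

Rod-side annular area A_ann = π/4 × (6.04² − 4.55²) = 12.39 in^2
On retraction the pressure acts on the annular area (bore minus rod).
F = P × A_ann

F ≈ 35700 lbf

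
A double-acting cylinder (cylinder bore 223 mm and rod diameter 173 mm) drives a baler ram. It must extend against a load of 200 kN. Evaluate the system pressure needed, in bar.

P ≈ 51.2 bar

Cap-side area A_cap = π/4 × (223 mm)² = 39060 mm^2
P = F / A = 200 kN / A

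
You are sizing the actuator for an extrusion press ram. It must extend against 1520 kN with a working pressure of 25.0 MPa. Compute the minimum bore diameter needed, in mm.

D ≈ 278 mm

Extension force acts on the full piston face: F = P × (π/4)D².
D = √(4F / (πP)) = √(4 × 1520 kN / (π × 25.0 MPa))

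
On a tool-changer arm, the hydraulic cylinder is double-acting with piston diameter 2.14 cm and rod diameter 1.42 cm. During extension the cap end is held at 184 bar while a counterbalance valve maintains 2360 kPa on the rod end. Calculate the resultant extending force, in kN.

F ≈ 6.14 kN

Cap-side area A_cap = π/4 × (2.14 cm)² = 3.597 cm^2
Rod-side annular area A_ann = π/4 × (2.14² − 1.42²) = 2.013 cm^2
Net thrust = P_cap·A_cap − P_rod·A_ann = 6.618 kN − 0.4751 kN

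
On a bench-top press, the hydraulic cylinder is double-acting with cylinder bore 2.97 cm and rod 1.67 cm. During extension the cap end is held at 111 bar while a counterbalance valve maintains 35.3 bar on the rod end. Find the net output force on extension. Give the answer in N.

Cap-side area A_cap = π/4 × (2.97 cm)² = 6.928 cm^2
Rod-side annular area A_ann = π/4 × (2.97² − 1.67²) = 4.738 cm^2
Net thrust = P_cap·A_cap − P_rod·A_ann = 7690 N − 1672 N

F ≈ 6020 N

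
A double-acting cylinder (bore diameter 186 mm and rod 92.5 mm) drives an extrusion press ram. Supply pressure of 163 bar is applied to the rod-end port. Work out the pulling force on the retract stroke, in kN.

F ≈ 333 kN

Rod-side annular area A_ann = π/4 × (186² − 92.5²) = 20450 mm^2
On retraction the pressure acts on the annular area (bore minus rod).
F = P × A_ann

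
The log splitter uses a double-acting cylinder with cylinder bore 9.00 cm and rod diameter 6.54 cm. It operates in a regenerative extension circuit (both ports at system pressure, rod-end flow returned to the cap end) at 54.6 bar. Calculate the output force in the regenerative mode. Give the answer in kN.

F ≈ 18.3 kN

With equal pressure on both faces, forces on the annular region cancel; the net push is pressure × rod cross-section.
Rod cross-section A_rod = π/4 × (6.54 cm)² = 33.59 cm^2
F = P × A_rod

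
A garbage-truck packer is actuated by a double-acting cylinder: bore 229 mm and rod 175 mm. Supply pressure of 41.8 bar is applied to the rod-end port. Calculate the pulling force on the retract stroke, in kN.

F ≈ 71.6 kN

Rod-side annular area A_ann = π/4 × (229² − 175²) = 17130 mm^2
On retraction the pressure acts on the annular area (bore minus rod).
F = P × A_ann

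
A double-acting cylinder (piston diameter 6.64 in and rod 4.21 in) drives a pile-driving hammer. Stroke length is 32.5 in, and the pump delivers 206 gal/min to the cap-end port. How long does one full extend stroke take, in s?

Cap-side area A_cap = π/4 × (6.64 in)² = 34.63 in^2
Swept volume V = A × L; t = V / Q = A·L / Q

t ≈ 1.42 s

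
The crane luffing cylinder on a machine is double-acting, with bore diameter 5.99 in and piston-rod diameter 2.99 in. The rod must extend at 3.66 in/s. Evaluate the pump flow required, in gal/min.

Q ≈ 26.8 gal/min

Cap-side area A_cap = π/4 × (5.99 in)² = 28.18 in^2
Q = A × v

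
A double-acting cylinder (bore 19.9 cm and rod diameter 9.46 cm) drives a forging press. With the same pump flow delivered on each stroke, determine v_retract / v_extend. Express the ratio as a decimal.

v_ret/v_ext ≈ 1.29

Cap-side area A_cap = π/4 × (19.9 cm)² = 311.0 cm^2
Rod-side annular area A_ann = π/4 × (19.9² − 9.46²) = 240.7 cm^2
For equal Q, v ∝ 1/A, so v_ret/v_ext = A_cap/A_ann.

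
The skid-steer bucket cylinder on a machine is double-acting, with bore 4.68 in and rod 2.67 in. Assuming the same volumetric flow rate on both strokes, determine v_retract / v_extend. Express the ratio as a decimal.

Cap-side area A_cap = π/4 × (4.68 in)² = 17.20 in^2
Rod-side annular area A_ann = π/4 × (4.68² − 2.67²) = 11.60 in^2
For equal Q, v ∝ 1/A, so v_ret/v_ext = A_cap/A_ann.

v_ret/v_ext ≈ 1.48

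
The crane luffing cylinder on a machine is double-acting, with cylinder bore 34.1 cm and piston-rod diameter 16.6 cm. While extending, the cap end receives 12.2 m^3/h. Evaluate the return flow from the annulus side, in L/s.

Cap-side area A_cap = π/4 × (34.1 cm)² = 913.3 cm^2
Rod-side annular area A_ann = π/4 × (34.1² − 16.6²) = 696.8 cm^2
Piston speed v = Q_in/A_cap; rod-end outflow Q_out = v × A_ann = Q_in × A_ann/A_cap.

Q_out ≈ 2.59 L/s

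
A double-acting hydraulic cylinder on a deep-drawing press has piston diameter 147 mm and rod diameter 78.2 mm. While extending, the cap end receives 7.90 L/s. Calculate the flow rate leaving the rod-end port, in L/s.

Q_out ≈ 5.66 L/s

Cap-side area A_cap = π/4 × (147 mm)² = 16970 mm^2
Rod-side annular area A_ann = π/4 × (147² − 78.2²) = 12170 mm^2
Piston speed v = Q_in/A_cap; rod-end outflow Q_out = v × A_ann = Q_in × A_ann/A_cap.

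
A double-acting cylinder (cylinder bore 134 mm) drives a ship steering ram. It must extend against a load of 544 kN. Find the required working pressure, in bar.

Cap-side area A_cap = π/4 × (134 mm)² = 14100 mm^2
P = F / A = 544 kN / A

P ≈ 386 bar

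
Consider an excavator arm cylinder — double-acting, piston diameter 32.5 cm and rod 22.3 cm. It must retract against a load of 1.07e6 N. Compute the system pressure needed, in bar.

P ≈ 244 bar

Rod-side annular area A_ann = π/4 × (32.5² − 22.3²) = 439.0 cm^2
Retraction: pressure acts on the annular area.
P = F / A = 1.07e6 N / A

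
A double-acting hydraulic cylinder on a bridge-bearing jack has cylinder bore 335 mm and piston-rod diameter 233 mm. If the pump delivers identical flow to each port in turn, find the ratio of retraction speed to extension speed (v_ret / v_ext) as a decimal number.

Cap-side area A_cap = π/4 × (335 mm)² = 88140 mm^2
Rod-side annular area A_ann = π/4 × (335² − 233²) = 45500 mm^2
For equal Q, v ∝ 1/A, so v_ret/v_ext = A_cap/A_ann.

v_ret/v_ext ≈ 1.94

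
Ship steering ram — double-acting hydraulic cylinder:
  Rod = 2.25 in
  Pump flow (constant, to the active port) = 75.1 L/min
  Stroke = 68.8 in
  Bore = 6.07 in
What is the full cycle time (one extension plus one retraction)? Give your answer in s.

t ≈ 48.5 s

Cap-side area A_cap = π/4 × (6.07 in)² = 28.94 in^2
Rod-side annular area A_ann = π/4 × (6.07² − 2.25²) = 24.96 in^2
t_ext = A_cap·L/Q = 26.07 s
t_ret = A_ann·L/Q = 22.48 s
t_cycle = t_ext + t_ret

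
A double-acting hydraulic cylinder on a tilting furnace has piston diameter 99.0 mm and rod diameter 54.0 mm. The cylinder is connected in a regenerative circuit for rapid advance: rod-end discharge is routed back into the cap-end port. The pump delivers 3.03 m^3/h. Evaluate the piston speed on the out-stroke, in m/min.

In regeneration the rod-end outflow joins the pump flow into the cap end, so the net volume the pump must supply per unit advance equals the rod cross-section area.
Rod cross-section A_rod = π/4 × (54.0 mm)² = 2290 mm^2
v = Q_pump / A_rod

v ≈ 22.1 m/min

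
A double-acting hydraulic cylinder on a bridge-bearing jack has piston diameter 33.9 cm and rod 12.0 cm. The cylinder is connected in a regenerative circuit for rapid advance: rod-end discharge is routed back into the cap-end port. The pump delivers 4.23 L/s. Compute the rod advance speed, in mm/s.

In regeneration the rod-end outflow joins the pump flow into the cap end, so the net volume the pump must supply per unit advance equals the rod cross-section area.
Rod cross-section A_rod = π/4 × (12.0 cm)² = 113.1 cm^2
v = Q_pump / A_rod

v ≈ 374 mm/s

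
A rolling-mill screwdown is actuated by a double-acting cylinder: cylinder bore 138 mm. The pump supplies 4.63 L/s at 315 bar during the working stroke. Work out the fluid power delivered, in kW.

W ≈ 146 kW

Hydraulic power = P × Q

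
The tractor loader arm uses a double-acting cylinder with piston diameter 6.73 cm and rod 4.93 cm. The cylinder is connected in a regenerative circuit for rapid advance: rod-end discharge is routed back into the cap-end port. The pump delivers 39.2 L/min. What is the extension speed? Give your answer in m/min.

v ≈ 20.5 m/min

In regeneration the rod-end outflow joins the pump flow into the cap end, so the net volume the pump must supply per unit advance equals the rod cross-section area.
Rod cross-section A_rod = π/4 × (4.93 cm)² = 19.09 cm^2
v = Q_pump / A_rod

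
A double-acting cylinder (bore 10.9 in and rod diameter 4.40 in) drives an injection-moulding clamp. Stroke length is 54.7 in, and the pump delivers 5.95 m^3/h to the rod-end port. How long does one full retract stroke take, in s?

Rod-side annular area A_ann = π/4 × (10.9² − 4.40²) = 78.11 in^2
Swept volume V = A × L; t = V / Q = A·L / Q

t ≈ 42.4 s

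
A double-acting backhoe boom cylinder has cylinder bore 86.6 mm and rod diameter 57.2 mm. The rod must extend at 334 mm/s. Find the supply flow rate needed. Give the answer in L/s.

Cap-side area A_cap = π/4 × (86.6 mm)² = 5890 mm^2
Q = A × v

Q ≈ 1.97 L/s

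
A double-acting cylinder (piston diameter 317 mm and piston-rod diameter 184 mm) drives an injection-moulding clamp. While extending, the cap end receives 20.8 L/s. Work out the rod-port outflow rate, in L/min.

Q_out ≈ 828 L/min

Cap-side area A_cap = π/4 × (317 mm)² = 78920 mm^2
Rod-side annular area A_ann = π/4 × (317² − 184²) = 52330 mm^2
Piston speed v = Q_in/A_cap; rod-end outflow Q_out = v × A_ann = Q_in × A_ann/A_cap.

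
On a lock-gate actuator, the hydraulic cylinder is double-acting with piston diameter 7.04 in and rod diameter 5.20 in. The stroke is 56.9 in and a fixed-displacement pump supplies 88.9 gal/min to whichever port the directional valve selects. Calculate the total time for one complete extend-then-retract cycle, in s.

Cap-side area A_cap = π/4 × (7.04 in)² = 38.93 in^2
Rod-side annular area A_ann = π/4 × (7.04² − 5.20²) = 17.69 in^2
t_ext = A_cap·L/Q = 6.471 s
t_ret = A_ann·L/Q = 2.941 s
t_cycle = t_ext + t_ret

t ≈ 9.41 s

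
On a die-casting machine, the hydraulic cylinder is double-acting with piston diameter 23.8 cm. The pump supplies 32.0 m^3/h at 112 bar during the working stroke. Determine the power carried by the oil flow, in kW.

W ≈ 99.6 kW

Hydraulic power = P × Q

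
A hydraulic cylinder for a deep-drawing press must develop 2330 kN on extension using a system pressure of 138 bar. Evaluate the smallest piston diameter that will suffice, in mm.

Extension force acts on the full piston face: F = P × (π/4)D².
D = √(4F / (πP)) = √(4 × 2330 kN / (π × 138 bar))

D ≈ 464 mm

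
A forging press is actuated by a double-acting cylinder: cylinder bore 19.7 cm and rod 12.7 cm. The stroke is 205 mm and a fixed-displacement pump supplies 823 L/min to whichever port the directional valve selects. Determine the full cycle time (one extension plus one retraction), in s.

t ≈ 0.722 s

Cap-side area A_cap = π/4 × (19.7 cm)² = 304.8 cm^2
Rod-side annular area A_ann = π/4 × (19.7² − 12.7²) = 178.1 cm^2
t_ext = A_cap·L/Q = 0.4555 s
t_ret = A_ann·L/Q = 0.2662 s
t_cycle = t_ext + t_ret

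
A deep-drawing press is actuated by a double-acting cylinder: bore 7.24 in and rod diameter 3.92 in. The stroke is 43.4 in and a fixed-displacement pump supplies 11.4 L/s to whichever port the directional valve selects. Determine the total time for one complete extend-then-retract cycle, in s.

Cap-side area A_cap = π/4 × (7.24 in)² = 41.17 in^2
Rod-side annular area A_ann = π/4 × (7.24² − 3.92²) = 29.10 in^2
t_ext = A_cap·L/Q = 2.568 s
t_ret = A_ann·L/Q = 1.815 s
t_cycle = t_ext + t_ret

t ≈ 4.38 s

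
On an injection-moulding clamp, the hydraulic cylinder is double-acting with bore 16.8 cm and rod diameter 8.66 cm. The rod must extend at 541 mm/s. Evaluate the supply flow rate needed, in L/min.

Q ≈ 720 L/min

Cap-side area A_cap = π/4 × (16.8 cm)² = 221.7 cm^2
Q = A × v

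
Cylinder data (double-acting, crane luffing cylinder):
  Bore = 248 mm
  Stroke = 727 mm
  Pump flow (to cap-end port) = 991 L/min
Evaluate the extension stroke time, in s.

Cap-side area A_cap = π/4 × (248 mm)² = 48310 mm^2
Swept volume V = A × L; t = V / Q = A·L / Q

t ≈ 2.13 s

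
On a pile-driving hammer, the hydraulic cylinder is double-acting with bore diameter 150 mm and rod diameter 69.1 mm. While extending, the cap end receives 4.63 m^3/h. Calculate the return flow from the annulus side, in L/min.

Q_out ≈ 60.8 L/min

Cap-side area A_cap = π/4 × (150 mm)² = 17670 mm^2
Rod-side annular area A_ann = π/4 × (150² − 69.1²) = 13920 mm^2
Piston speed v = Q_in/A_cap; rod-end outflow Q_out = v × A_ann = Q_in × A_ann/A_cap.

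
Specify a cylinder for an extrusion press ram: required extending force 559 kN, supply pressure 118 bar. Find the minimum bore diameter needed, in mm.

D ≈ 246 mm

Extension force acts on the full piston face: F = P × (π/4)D².
D = √(4F / (πP)) = √(4 × 559 kN / (π × 118 bar))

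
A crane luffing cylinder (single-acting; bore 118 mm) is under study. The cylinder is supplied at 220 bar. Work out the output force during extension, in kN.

F ≈ 241 kN

Cap-side area A_cap = π/4 × (118 mm)² = 10940 mm^2
F = P × A_cap = 220 bar × A_cap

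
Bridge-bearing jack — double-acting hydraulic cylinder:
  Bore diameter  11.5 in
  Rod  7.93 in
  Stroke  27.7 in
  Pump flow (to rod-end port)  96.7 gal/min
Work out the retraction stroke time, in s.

t ≈ 4.05 s

Rod-side annular area A_ann = π/4 × (11.5² − 7.93²) = 54.48 in^2
Swept volume V = A × L; t = V / Q = A·L / Q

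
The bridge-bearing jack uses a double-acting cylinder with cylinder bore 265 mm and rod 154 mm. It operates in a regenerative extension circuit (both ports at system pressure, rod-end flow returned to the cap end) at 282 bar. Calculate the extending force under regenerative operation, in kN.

F ≈ 525 kN

With equal pressure on both faces, forces on the annular region cancel; the net push is pressure × rod cross-section.
Rod cross-section A_rod = π/4 × (154 mm)² = 18630 mm^2
F = P × A_rod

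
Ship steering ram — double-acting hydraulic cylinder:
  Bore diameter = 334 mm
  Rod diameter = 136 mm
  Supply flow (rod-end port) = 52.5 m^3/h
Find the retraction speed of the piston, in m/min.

v ≈ 12.0 m/min

Rod-side annular area A_ann = π/4 × (334² − 136²) = 73090 mm^2
Flow into the rod-end port fills the annular volume.
v = Q / A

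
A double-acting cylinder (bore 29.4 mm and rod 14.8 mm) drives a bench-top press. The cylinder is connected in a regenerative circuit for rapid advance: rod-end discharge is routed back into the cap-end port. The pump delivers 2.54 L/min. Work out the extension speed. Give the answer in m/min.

v ≈ 14.8 m/min

In regeneration the rod-end outflow joins the pump flow into the cap end, so the net volume the pump must supply per unit advance equals the rod cross-section area.
Rod cross-section A_rod = π/4 × (14.8 mm)² = 172.0 mm^2
v = Q_pump / A_rod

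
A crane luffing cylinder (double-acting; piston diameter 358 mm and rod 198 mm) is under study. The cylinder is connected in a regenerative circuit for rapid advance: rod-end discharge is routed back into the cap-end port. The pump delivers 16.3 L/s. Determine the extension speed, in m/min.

In regeneration the rod-end outflow joins the pump flow into the cap end, so the net volume the pump must supply per unit advance equals the rod cross-section area.
Rod cross-section A_rod = π/4 × (198 mm)² = 30790 mm^2
v = Q_pump / A_rod

v ≈ 31.8 m/min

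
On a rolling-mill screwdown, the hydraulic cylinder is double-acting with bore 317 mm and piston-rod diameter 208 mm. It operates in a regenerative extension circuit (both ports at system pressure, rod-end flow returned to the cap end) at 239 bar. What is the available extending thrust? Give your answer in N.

With equal pressure on both faces, forces on the annular region cancel; the net push is pressure × rod cross-section.
Rod cross-section A_rod = π/4 × (208 mm)² = 33980 mm^2
F = P × A_rod

F ≈ 8.12e5 N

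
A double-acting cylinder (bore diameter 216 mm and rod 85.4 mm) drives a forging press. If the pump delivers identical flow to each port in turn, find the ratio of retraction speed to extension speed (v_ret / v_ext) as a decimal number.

Cap-side area A_cap = π/4 × (216 mm)² = 36640 mm^2
Rod-side annular area A_ann = π/4 × (216² − 85.4²) = 30920 mm^2
For equal Q, v ∝ 1/A, so v_ret/v_ext = A_cap/A_ann.

v_ret/v_ext ≈ 1.19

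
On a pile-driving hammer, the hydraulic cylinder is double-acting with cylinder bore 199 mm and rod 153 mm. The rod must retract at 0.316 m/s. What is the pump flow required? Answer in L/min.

Rod-side annular area A_ann = π/4 × (199² − 153²) = 12720 mm^2
Q = A × v

Q ≈ 241 L/min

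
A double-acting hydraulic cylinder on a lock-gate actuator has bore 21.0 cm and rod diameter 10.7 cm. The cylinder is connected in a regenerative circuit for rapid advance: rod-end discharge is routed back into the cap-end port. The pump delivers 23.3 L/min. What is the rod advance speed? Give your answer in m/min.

v ≈ 2.59 m/min

In regeneration the rod-end outflow joins the pump flow into the cap end, so the net volume the pump must supply per unit advance equals the rod cross-section area.
Rod cross-section A_rod = π/4 × (10.7 cm)² = 89.92 cm^2
v = Q_pump / A_rod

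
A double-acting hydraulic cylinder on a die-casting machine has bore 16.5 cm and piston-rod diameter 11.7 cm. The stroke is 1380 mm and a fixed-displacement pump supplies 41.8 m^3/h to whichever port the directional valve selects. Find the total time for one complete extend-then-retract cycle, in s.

t ≈ 3.80 s

Cap-side area A_cap = π/4 × (16.5 cm)² = 213.8 cm^2
Rod-side annular area A_ann = π/4 × (16.5² − 11.7²) = 106.3 cm^2
t_ext = A_cap·L/Q = 2.541 s
t_ret = A_ann·L/Q = 1.264 s
t_cycle = t_ext + t_ret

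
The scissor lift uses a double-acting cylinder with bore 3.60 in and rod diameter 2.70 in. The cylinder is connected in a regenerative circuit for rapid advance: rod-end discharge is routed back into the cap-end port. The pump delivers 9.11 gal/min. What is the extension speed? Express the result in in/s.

v ≈ 6.13 in/s

In regeneration the rod-end outflow joins the pump flow into the cap end, so the net volume the pump must supply per unit advance equals the rod cross-section area.
Rod cross-section A_rod = π/4 × (2.70 in)² = 5.726 in^2
v = Q_pump / A_rod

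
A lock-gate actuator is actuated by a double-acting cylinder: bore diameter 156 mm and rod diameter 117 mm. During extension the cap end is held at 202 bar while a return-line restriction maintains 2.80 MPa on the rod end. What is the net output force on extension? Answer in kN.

F ≈ 363 kN

Cap-side area A_cap = π/4 × (156 mm)² = 19110 mm^2
Rod-side annular area A_ann = π/4 × (156² − 117²) = 8362 mm^2
Net thrust = P_cap·A_cap − P_rod·A_ann = 386.1 kN − 23.41 kN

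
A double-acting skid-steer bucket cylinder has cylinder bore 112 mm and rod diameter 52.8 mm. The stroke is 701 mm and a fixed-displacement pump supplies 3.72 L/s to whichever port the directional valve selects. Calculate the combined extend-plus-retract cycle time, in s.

Cap-side area A_cap = π/4 × (112 mm)² = 9852 mm^2
Rod-side annular area A_ann = π/4 × (112² − 52.8²) = 7662 mm^2
t_ext = A_cap·L/Q = 1.857 s
t_ret = A_ann·L/Q = 1.444 s
t_cycle = t_ext + t_ret

t ≈ 3.30 s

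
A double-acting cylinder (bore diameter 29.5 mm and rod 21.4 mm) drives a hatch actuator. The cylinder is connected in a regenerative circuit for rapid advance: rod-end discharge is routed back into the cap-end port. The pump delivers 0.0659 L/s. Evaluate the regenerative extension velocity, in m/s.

v ≈ 0.183 m/s

In regeneration the rod-end outflow joins the pump flow into the cap end, so the net volume the pump must supply per unit advance equals the rod cross-section area.
Rod cross-section A_rod = π/4 × (21.4 mm)² = 359.7 mm^2
v = Q_pump / A_rod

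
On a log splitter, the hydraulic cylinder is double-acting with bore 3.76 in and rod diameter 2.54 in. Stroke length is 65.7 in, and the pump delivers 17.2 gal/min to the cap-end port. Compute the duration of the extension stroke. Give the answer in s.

t ≈ 11.0 s

Cap-side area A_cap = π/4 × (3.76 in)² = 11.10 in^2
Swept volume V = A × L; t = V / Q = A·L / Q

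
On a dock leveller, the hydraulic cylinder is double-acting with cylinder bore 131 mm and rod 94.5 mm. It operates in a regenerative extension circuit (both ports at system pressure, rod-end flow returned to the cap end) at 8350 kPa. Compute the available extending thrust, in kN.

F ≈ 58.6 kN

With equal pressure on both faces, forces on the annular region cancel; the net push is pressure × rod cross-section.
Rod cross-section A_rod = π/4 × (94.5 mm)² = 7014 mm^2
F = P × A_rod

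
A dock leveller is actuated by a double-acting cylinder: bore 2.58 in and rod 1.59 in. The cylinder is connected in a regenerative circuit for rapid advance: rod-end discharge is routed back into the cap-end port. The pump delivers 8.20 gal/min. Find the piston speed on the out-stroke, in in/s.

In regeneration the rod-end outflow joins the pump flow into the cap end, so the net volume the pump must supply per unit advance equals the rod cross-section area.
Rod cross-section A_rod = π/4 × (1.59 in)² = 1.986 in^2
v = Q_pump / A_rod

v ≈ 15.9 in/s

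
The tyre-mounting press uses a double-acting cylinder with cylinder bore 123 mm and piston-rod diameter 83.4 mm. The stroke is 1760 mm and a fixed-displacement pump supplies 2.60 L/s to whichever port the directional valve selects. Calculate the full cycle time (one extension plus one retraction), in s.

Cap-side area A_cap = π/4 × (123 mm)² = 11880 mm^2
Rod-side annular area A_ann = π/4 × (123² − 83.4²) = 6419 mm^2
t_ext = A_cap·L/Q = 8.043 s
t_ret = A_ann·L/Q = 4.345 s
t_cycle = t_ext + t_ret

t ≈ 12.4 s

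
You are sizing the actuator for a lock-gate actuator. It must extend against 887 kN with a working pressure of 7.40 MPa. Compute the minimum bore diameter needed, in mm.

Extension force acts on the full piston face: F = P × (π/4)D².
D = √(4F / (πP)) = √(4 × 887 kN / (π × 7.40 MPa))

D ≈ 391 mm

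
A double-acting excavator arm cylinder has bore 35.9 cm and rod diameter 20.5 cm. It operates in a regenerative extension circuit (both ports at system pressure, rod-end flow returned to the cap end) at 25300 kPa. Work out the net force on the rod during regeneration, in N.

With equal pressure on both faces, forces on the annular region cancel; the net push is pressure × rod cross-section.
Rod cross-section A_rod = π/4 × (20.5 cm)² = 330.1 cm^2
F = P × A_rod

F ≈ 8.35e5 N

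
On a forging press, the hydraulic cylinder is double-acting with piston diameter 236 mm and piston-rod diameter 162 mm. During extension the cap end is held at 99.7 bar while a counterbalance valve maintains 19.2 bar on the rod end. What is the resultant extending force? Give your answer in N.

F ≈ 3.92e5 N

Cap-side area A_cap = π/4 × (236 mm)² = 43740 mm^2
Rod-side annular area A_ann = π/4 × (236² − 162²) = 23130 mm^2
Net thrust = P_cap·A_cap − P_rod·A_ann = 4.361e5 N − 44410 N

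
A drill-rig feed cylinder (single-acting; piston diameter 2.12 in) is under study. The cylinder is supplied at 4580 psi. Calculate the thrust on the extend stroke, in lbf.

F ≈ 16200 lbf

Cap-side area A_cap = π/4 × (2.12 in)² = 3.530 in^2
F = P × A_cap = 4580 psi × A_cap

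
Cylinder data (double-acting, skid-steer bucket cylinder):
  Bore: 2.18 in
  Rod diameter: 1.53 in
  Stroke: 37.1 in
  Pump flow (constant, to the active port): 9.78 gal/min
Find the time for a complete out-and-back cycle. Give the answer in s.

Cap-side area A_cap = π/4 × (2.18 in)² = 3.733 in^2
Rod-side annular area A_ann = π/4 × (2.18² − 1.53²) = 1.894 in^2
t_ext = A_cap·L/Q = 3.678 s
t_ret = A_ann·L/Q = 1.866 s
t_cycle = t_ext + t_ret

t ≈ 5.54 s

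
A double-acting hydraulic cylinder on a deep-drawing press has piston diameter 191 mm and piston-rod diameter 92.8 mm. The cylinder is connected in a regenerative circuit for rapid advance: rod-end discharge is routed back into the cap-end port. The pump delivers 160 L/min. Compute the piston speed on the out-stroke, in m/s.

v ≈ 0.394 m/s

In regeneration the rod-end outflow joins the pump flow into the cap end, so the net volume the pump must supply per unit advance equals the rod cross-section area.
Rod cross-section A_rod = π/4 × (92.8 mm)² = 6764 mm^2
v = Q_pump / A_rod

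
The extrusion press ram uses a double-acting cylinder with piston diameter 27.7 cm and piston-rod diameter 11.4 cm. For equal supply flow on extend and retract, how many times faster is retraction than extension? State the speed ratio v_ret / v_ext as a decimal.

v_ret/v_ext ≈ 1.20

Cap-side area A_cap = π/4 × (27.7 cm)² = 602.6 cm^2
Rod-side annular area A_ann = π/4 × (27.7² − 11.4²) = 500.6 cm^2
For equal Q, v ∝ 1/A, so v_ret/v_ext = A_cap/A_ann.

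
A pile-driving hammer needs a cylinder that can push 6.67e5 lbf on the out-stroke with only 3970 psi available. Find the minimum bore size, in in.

Extension force acts on the full piston face: F = P × (π/4)D².
D = √(4F / (πP)) = √(4 × 6.67e5 lbf / (π × 3970 psi))

D ≈ 14.6 in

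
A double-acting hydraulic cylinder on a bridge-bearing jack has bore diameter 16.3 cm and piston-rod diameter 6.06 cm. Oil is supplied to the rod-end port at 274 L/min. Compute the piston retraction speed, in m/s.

Rod-side annular area A_ann = π/4 × (16.3² − 6.06²) = 179.8 cm^2
Flow into the rod-end port fills the annular volume.
v = Q / A

v ≈ 0.254 m/s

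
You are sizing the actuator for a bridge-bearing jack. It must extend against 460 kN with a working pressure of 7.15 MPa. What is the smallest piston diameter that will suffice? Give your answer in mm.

Extension force acts on the full piston face: F = P × (π/4)D².
D = √(4F / (πP)) = √(4 × 460 kN / (π × 7.15 MPa))

D ≈ 286 mm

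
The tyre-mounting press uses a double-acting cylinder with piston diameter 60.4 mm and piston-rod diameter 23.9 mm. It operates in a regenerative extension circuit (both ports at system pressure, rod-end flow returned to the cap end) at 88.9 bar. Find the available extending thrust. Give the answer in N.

With equal pressure on both faces, forces on the annular region cancel; the net push is pressure × rod cross-section.
Rod cross-section A_rod = π/4 × (23.9 mm)² = 448.6 mm^2
F = P × A_rod

F ≈ 3990 N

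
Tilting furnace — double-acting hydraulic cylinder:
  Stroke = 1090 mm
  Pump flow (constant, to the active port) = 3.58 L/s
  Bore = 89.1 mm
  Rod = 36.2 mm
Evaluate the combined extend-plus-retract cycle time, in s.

Cap-side area A_cap = π/4 × (89.1 mm)² = 6235 mm^2
Rod-side annular area A_ann = π/4 × (89.1² − 36.2²) = 5206 mm^2
t_ext = A_cap·L/Q = 1.898 s
t_ret = A_ann·L/Q = 1.585 s
t_cycle = t_ext + t_ret

t ≈ 3.48 s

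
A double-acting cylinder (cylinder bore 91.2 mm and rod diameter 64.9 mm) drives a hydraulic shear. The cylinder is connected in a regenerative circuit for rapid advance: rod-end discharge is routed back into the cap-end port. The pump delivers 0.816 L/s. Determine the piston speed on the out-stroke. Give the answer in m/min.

In regeneration the rod-end outflow joins the pump flow into the cap end, so the net volume the pump must supply per unit advance equals the rod cross-section area.
Rod cross-section A_rod = π/4 × (64.9 mm)² = 3308 mm^2
v = Q_pump / A_rod

v ≈ 14.8 m/min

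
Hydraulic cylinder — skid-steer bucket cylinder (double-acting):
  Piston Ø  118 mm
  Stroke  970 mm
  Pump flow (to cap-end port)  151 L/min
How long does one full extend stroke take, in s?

t ≈ 4.22 s

Cap-side area A_cap = π/4 × (118 mm)² = 10940 mm^2
Swept volume V = A × L; t = V / Q = A·L / Q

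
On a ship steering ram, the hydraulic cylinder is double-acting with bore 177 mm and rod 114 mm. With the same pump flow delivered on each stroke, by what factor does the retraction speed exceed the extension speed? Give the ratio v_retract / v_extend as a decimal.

v_ret/v_ext ≈ 1.71

Cap-side area A_cap = π/4 × (177 mm)² = 24610 mm^2
Rod-side annular area A_ann = π/4 × (177² − 114²) = 14400 mm^2
For equal Q, v ∝ 1/A, so v_ret/v_ext = A_cap/A_ann.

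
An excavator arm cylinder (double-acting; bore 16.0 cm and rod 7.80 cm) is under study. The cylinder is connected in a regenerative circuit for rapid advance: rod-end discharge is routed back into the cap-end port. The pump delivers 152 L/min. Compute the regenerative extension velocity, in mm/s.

In regeneration the rod-end outflow joins the pump flow into the cap end, so the net volume the pump must supply per unit advance equals the rod cross-section area.
Rod cross-section A_rod = π/4 × (7.80 cm)² = 47.78 cm^2
v = Q_pump / A_rod

v ≈ 530 mm/s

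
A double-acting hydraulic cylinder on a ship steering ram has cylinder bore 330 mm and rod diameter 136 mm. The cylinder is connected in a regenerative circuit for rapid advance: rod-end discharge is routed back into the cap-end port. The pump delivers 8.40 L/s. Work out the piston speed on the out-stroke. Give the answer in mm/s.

In regeneration the rod-end outflow joins the pump flow into the cap end, so the net volume the pump must supply per unit advance equals the rod cross-section area.
Rod cross-section A_rod = π/4 × (136 mm)² = 14530 mm^2
v = Q_pump / A_rod

v ≈ 578 mm/s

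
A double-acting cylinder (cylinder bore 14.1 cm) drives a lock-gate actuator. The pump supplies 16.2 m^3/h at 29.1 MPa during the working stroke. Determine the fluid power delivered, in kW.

W ≈ 131 kW

Hydraulic power = P × Q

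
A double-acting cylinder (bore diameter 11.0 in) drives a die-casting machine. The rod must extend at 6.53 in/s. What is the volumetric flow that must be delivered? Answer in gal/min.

Q ≈ 161 gal/min

Cap-side area A_cap = π/4 × (11.0 in)² = 95.03 in^2
Q = A × v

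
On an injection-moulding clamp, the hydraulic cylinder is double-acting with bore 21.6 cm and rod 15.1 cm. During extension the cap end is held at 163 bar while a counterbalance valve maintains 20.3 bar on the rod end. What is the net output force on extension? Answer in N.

F ≈ 5.59e5 N

Cap-side area A_cap = π/4 × (21.6 cm)² = 366.4 cm^2
Rod-side annular area A_ann = π/4 × (21.6² − 15.1²) = 187.4 cm^2
Net thrust = P_cap·A_cap − P_rod·A_ann = 5.973e5 N − 38030 N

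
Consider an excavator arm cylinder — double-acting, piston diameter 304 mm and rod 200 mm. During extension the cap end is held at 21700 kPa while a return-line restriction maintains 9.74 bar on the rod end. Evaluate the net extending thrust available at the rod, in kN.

Cap-side area A_cap = π/4 × (304 mm)² = 72580 mm^2
Rod-side annular area A_ann = π/4 × (304² − 200²) = 41170 mm^2
Net thrust = P_cap·A_cap − P_rod·A_ann = 1575 kN − 40.10 kN

F ≈ 1530 kN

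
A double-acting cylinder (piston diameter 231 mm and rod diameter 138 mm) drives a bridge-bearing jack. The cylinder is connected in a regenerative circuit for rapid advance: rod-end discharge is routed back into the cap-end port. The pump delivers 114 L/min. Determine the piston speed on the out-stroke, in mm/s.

In regeneration the rod-end outflow joins the pump flow into the cap end, so the net volume the pump must supply per unit advance equals the rod cross-section area.
Rod cross-section A_rod = π/4 × (138 mm)² = 14960 mm^2
v = Q_pump / A_rod

v ≈ 127 mm/s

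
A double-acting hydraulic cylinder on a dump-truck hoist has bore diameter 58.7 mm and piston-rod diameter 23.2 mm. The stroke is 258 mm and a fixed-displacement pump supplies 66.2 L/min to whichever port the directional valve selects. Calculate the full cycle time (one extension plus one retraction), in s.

t ≈ 1.17 s

Cap-side area A_cap = π/4 × (58.7 mm)² = 2706 mm^2
Rod-side annular area A_ann = π/4 × (58.7² − 23.2²) = 2284 mm^2
t_ext = A_cap·L/Q = 0.6328 s
t_ret = A_ann·L/Q = 0.5340 s
t_cycle = t_ext + t_ret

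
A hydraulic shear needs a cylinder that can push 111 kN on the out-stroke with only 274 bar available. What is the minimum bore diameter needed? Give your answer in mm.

D ≈ 71.8 mm

Extension force acts on the full piston face: F = P × (π/4)D².
D = √(4F / (πP)) = √(4 × 111 kN / (π × 274 bar))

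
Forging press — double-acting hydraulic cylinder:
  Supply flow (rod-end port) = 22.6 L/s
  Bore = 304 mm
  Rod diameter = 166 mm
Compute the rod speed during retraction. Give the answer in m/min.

Rod-side annular area A_ann = π/4 × (304² − 166²) = 50940 mm^2
Flow into the rod-end port fills the annular volume.
v = Q / A

v ≈ 26.6 m/min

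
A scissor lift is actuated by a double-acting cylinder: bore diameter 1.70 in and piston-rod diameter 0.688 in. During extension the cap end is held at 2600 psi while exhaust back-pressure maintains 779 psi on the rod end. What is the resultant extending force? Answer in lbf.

Cap-side area A_cap = π/4 × (1.70 in)² = 2.270 in^2
Rod-side annular area A_ann = π/4 × (1.70² − 0.688²) = 1.898 in^2
Net thrust = P_cap·A_cap − P_rod·A_ann = 5901 lbf − 1479 lbf

F ≈ 4420 lbf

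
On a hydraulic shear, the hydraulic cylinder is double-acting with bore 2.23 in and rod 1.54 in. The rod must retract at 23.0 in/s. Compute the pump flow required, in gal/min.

Rod-side annular area A_ann = π/4 × (2.23² − 1.54²) = 2.043 in^2
Q = A × v

Q ≈ 12.2 gal/min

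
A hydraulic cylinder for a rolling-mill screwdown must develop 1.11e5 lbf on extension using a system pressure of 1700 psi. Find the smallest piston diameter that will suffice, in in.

Extension force acts on the full piston face: F = P × (π/4)D².
D = √(4F / (πP)) = √(4 × 1.11e5 lbf / (π × 1700 psi))

D ≈ 9.12 in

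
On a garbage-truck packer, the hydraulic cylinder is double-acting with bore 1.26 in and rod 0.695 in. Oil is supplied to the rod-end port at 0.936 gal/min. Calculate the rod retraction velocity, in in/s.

v ≈ 4.15 in/s

Rod-side annular area A_ann = π/4 × (1.26² − 0.695²) = 0.8675 in^2
Flow into the rod-end port fills the annular volume.
v = Q / A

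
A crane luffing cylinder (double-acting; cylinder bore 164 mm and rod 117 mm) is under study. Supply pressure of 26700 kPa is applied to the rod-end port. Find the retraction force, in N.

F ≈ 2.77e5 N

Rod-side annular area A_ann = π/4 × (164² − 117²) = 10370 mm^2
On retraction the pressure acts on the annular area (bore minus rod).
F = P × A_ann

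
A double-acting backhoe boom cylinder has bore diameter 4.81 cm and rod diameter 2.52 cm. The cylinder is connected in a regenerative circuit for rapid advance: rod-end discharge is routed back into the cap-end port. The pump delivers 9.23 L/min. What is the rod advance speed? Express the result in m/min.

In regeneration the rod-end outflow joins the pump flow into the cap end, so the net volume the pump must supply per unit advance equals the rod cross-section area.
Rod cross-section A_rod = π/4 × (2.52 cm)² = 4.988 cm^2
v = Q_pump / A_rod

v ≈ 18.5 m/min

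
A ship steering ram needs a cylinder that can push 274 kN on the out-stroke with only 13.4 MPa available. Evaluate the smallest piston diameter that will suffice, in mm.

D ≈ 161 mm

Extension force acts on the full piston face: F = P × (π/4)D².
D = √(4F / (πP)) = √(4 × 274 kN / (π × 13.4 MPa))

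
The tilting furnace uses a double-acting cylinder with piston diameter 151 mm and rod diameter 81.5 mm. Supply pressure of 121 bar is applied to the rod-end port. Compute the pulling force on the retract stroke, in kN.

F ≈ 154 kN

Rod-side annular area A_ann = π/4 × (151² − 81.5²) = 12690 mm^2
On retraction the pressure acts on the annular area (bore minus rod).
F = P × A_ann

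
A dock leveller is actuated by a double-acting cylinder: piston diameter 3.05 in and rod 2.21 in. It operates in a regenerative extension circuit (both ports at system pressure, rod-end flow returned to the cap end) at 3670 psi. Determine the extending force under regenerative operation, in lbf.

F ≈ 14100 lbf

With equal pressure on both faces, forces on the annular region cancel; the net push is pressure × rod cross-section.
Rod cross-section A_rod = π/4 × (2.21 in)² = 3.836 in^2
F = P × A_rod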